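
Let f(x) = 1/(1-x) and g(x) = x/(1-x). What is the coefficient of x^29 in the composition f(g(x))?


First simplify the composition: f(g(x)) = 1/(1 - x/(1-x)) = (1-x)/((1-x) - x) = (1-x)/(1-2x).
Now extract the coefficient. Write (1-x)/(1-2x) = 1/(1-2x) - x/(1-2x).
The coefficient of x^n in 1/(1-2x) is 2^n, and in x/(1-2x) is 2^(n-1) (for n >= 1).
So the coefficient of x^29 is 2^29 - 2^28 = 536870912 - 268435456 = 268435456.

268435456


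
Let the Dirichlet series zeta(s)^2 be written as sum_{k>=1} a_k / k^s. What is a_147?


The Dirichlet convolution of the constant function 1 with itself gives (1 * 1)(k) = sum_{d | k} 1 = d(k), the number of positive divisors of k.
Since zeta(s) = sum_{k>=1} 1/k^s, we have zeta(s)^2 = sum_{k>=1} d(k)/k^s, so a_k = d(k).
For k = 147: the divisors are 1, 3, 7, 21, 49, 147.
Count = 6.

6


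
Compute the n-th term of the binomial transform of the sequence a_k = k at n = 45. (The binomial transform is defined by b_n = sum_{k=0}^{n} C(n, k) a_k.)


With a_k = k, b_n = sum_{k=0}^{n} C(n, k) k. Using k * C(n, k) = n * C(n-1, k-1) gives b_n = n * sum_{k>=1} C(n-1, k-1) = n * 2^(n-1).
For n = 45: 45 * 2^44 = 45 * 17592186044416 = 791648371998720.

791648371998720


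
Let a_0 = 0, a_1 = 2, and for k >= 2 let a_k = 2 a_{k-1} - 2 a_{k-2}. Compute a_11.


Iterating the recurrence forward:
a_0 = 0
a_1 = 2
a_2 = 2*2 - 2*0 = 4
a_3 = 2*4 - 2*2 = 4
a_4 = 2*4 - 2*4 = 0
a_5 = 2*0 - 2*4 = -8
a_6 = 2*-8 - 2*0 = -16
a_7 = 2*-16 - 2*-8 = -16
a_8 = 2*-16 - 2*-16 = 0
a_9 = 2*0 - 2*-16 = 32
a_10 = 2*32 - 2*0 = 64
a_11 = 2*64 - 2*32 = 64
So a_11 = 64.

64


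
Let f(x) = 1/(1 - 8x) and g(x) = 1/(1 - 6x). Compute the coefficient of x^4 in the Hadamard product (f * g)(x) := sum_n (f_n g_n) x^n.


f has coefficients f_k = 8^k and g has coefficients g_k = 6^k, so the Hadamard product has coefficient (f*g)_k = 8^k * 6^k = 48^k.
For k = 4: 48^4 = 5308416.

5308416


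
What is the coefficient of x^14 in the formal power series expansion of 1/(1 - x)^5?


The expansion 1/(1 - x)^r = sum_{k>=0} C(k + r - 1, r - 1) x^k follows from the multiset / negative-binomial theorem (or from repeated differentiation of the geometric series).
For r = 5 and k = 14:
C(18, 4) = 6402373705728000 / (24 * 87178291200) = 3060.

3060


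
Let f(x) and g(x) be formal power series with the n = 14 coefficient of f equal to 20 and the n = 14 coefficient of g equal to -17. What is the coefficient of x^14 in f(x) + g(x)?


Addition of formal power series is termwise.
The coefficient of x^14 in f + g = 20 + -17
= 3

3


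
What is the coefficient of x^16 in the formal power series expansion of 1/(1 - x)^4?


The negative binomial / multiset identity is
1/(1 - x)^r = sum_{k>=0} C(k + r - 1, r - 1) x^k.
Here r = 4 and k = 16, so the coefficient is
C(16 + 3, 3) = C(19, 3)
= 969

969


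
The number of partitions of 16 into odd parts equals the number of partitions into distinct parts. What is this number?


Computing partitions of 16 into odd parts (1, 3, 5, ...):
Using the generating function prod_{k>=0} 1/(1-x^(2k+1)),
the count is 32

32


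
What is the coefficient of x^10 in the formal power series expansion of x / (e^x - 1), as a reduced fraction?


The exponential generating function for Bernoulli numbers is
x / (e^x - 1) = sum_{k>=0} B_k x^k / k!.
So the coefficient of x^10 in x / (e^x - 1) is B_10 / 10!.
Computing: B_10 = 5/66, 10! = 3628800, giving
5/66 / 3628800 = 1/47900160.

1/47900160


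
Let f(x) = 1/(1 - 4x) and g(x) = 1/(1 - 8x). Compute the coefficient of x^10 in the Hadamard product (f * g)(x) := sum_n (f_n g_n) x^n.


f has coefficients f_k = 4^k and g has coefficients g_k = 8^k, so the Hadamard product has coefficient (f*g)_k = 4^k * 8^k = 32^k.
For k = 10: 32^10 = 1125899906842624.

1125899906842624


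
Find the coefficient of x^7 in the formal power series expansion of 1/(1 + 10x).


Write 1/(1 + c x) = 1/(1 - (-c) x) and apply the geometric-series identity
1/(1 - y) = sum_{k>=0} y^k to get 1/(1 + c x) = sum_{k>=0} (-c)^k x^k.
So the coefficient of x^k is (-c)^k = (-1)^k * c^k.
Here c = 10 and k = 7:
(-10)^7 = -1 * 10000000 = -10000000

-10000000


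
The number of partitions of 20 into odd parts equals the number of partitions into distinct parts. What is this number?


Computing partitions of 20 into odd parts (1, 3, 5, ...):
Using the generating function prod_{k>=0} 1/(1-x^(2k+1)),
the count is 64

64


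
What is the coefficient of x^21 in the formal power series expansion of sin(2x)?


The Maclaurin series is sin(t) = sum_{k>=0} (-1)^k t^(2k+1) / (2k+1)!, so substituting t = 2x, only odd powers of x are nonzero, with coefficient of x^(2k+1) equal to (-1)^k 2^(2k+1) / (2k+1)!.
Write 21 = 2*10 + 1, giving the coefficient (-1)^10 * 2^21 / 21! = 2097152/51090942171709440000 = 8/194896477400625.

8/194896477400625


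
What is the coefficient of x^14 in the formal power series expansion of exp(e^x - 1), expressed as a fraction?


exp(e^x - 1) is the exponential generating function for the Bell numbers Bell_k: exp(e^x - 1) = sum_{k>=0} Bell_k x^k / k!.
So the coefficient of x^14 in exp(e^x - 1) is Bell_14 / 14!.
Computing: Bell_14 = 190899322 and 14! = 87178291200, giving
190899322/87178291200 = 95449661/43589145600.

95449661/43589145600


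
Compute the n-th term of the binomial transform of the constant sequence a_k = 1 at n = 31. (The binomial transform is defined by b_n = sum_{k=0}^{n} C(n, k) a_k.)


With a_k = 1 for all k, b_n = sum_{k=0}^{n} C(n, k) = 2^n by the binomial theorem.
For n = 31: 2^31 = 2147483648.

2147483648


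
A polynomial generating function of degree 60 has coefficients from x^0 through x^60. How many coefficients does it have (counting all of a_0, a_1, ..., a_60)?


A polynomial of degree 60 takes the form a_0 + a_1 x + ... + a_60 x^60.
The number of coefficients is 60 + 1 = 61.

61


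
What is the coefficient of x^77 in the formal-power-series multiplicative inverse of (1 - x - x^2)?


Let the inverse be f(x) = sum_{k>=0} a_k x^k. From f(x) * (1 - x - x^2) = 1 and matching coefficients:
 x^0: a_0 = 1.
 x^1: a_1 - a_0 = 0, so a_1 = 1.
 x^k (k >= 2): a_k - a_{k-1} - a_{k-2} = 0, i.e. a_k = a_{k-1} + a_{k-2}.
This is the Fibonacci-type recurrence shifted so that a_0 = a_1 = 1.
Iterating: a_0=1, a_1=1, a_2=2, a_3=3, a_4=5, a_5=8, a_6=13, a_7=21, a_8=34, a_9=55, ...
a_77 = 8944394323791464.

8944394323791464


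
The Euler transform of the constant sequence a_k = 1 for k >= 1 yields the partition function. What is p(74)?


The Euler transform converts the sequence a_k = 1 into the number of integer partitions.
Using the recurrence or dynamic programming:
p(74) = 7089500

7089500


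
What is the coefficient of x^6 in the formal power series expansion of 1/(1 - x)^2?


The expansion 1/(1 - x)^r = sum_{k>=0} C(k + r - 1, r - 1) x^k follows from the multiset / negative-binomial theorem (or from repeated differentiation of the geometric series).
For r = 2 and k = 6:
C(7, 1) = 5040 / (1 * 720) = 7.

7


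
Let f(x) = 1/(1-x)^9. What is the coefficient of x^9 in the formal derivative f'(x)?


Differentiate: d/dx [ 1/(1-x)^r ] = r / (1-x)^(r+1).
Here r = 9, so f'(x) = 9 / (1-x)^10.
The expansion of 1/(1-x)^(r+1) has coefficient of x^n equal to C(n+r, r).
So the coefficient of x^9 in f'(x) is
9 * C(18, 9) = 9 * 48620 = 437580

437580


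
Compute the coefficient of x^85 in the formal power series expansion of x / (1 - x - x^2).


Let f(x) = sum_{k>=0} a_k x^k. Multiplying f(x) * (1 - x - x^2) = x and matching coefficients gives a_0 = 0, a_1 = 1, and a_k = a_{k-1} + a_{k-2} for k >= 2. These are the Fibonacci numbers F_k.
Iterating from F_0 = 0, F_1 = 1:
F_0=0, F_1=1, F_2=1, F_3=2, F_4=3, F_5=5, F_6=8, F_7=13, F_8=21, F_9=34, ...
F_85 = 259695496911122585.

259695496911122585


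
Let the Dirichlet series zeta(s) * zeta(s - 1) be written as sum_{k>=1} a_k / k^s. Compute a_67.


Convolution gives a_k = sum_{d | k} d * 1 = sum_{d | k} d = sigma(k), the sum of positive divisors of k.
For k = 67, the divisors are 1, 67, so
sigma(67) = 1 + 67 = 68.

68


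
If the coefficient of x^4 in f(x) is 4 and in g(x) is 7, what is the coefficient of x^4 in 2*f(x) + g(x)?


Scalar multiplication scales coefficients: 2 * 4 = 8.
Then add the g coefficient: 8 + 7
= 15

15


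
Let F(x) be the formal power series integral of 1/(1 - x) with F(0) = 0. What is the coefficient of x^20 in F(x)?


1/(1 - x) = sum_{k>=0} x^k. Integrating termwise and using F(0) = 0 gives
F(x) = sum_{k>=0} x^(k+1) / (k+1) = sum_{m>=1} x^m / m = -ln(1 - x).
So the coefficient of x^20 is 1/20 = 1/20.

1/20


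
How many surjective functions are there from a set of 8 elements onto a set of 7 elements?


By inclusion-exclusion on which target elements are missed, the number of surjections from an n-set onto a k-set is
surj(n, k) = sum_{j=0}^{k} (-1)^j C(k, j) (k - j)^n.
Equivalently surj(n, k) = k! * S(n, k), where S(n, k) is the Stirling number of the second kind.
For n = 8, k = 7:
S(8, 7) = 28, so
surj = 7! * 28 = 5040 * 28 = 141120.

141120


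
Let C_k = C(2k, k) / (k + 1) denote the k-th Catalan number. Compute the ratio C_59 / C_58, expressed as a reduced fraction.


Using C_k = (2k)! / (k! (k+1)!), the ratio C_{k+1}/C_k simplifies to
C_{k+1}/C_k = [(2k+2)! / ((k+1)! (k+2)!)] * [k! (k+1)! / (2k)!]
 = (2k+2)(2k+1) / ((k+1)(k+2)) = 2(2k+1) / (k+2).
For k = 58: 2(2*58 + 1) / (58 + 2) = 234/60 = 39/10.

39/10


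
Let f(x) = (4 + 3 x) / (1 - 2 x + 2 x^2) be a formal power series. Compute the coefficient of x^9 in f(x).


Write f(x) = sum_{k>=0} a_k x^k. Multiplying both sides by 1 - 2 x + 2 x^2 gives
(1 - 2 x + 2 x^2) sum_{k>=0} a_k x^k = 4 + 3 x.
Matching coefficients:
 x^0: a_0 = 4
 x^1: a_1 - 2 a_0 = 3  =>  a_1 = 2*4 + 3 = 11
 x^k (k >= 2): a_k = 2 a_{k-1} - 2 a_{k-2}.
Iterating: a_2 = 14, a_3 = 6, a_4 = -16, a_5 = -44, a_6 = -56, a_7 = -24, a_8 = 64, a_9 = 176.
So the coefficient of x^9 is 176.

176


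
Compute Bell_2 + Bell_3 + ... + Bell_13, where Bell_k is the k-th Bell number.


Recall Bell_k counts set partitions of a k-set (with Bell_0 = 1 by convention).
Bell_2 through Bell_13: 2, 5, 15, 52, 203, 877, 4140, 21147, 115975, 678570, 4213597, 27644437
Sum = 2 + 5 + 15 + 52 + 203 + 877 + 4140 + 21147 + 115975 + 678570 + 4213597 + 27644437 = 32679020.

32679020


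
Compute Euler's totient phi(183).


phi(n) counts integers in [1, n] coprime to n. Using the multiplicative formula phi(n) = n * prod_{p | n} (1 - 1/p):
183 = 3 * 61, so
phi(183) = 183 * (1 - 1/3) * (1 - 1/61) = 120.

120


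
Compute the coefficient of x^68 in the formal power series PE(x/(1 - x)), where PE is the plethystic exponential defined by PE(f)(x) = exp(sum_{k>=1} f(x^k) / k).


For f(x) = x/(1 - x) we have
sum_{k>=1} f(x^k) / k = sum_{k>=1} (1/k) * x^k / (1 - x^k) = sum_{k, m >= 1} x^(k m) / k,
which after exponentiating simplifies to
PE(x/(1 - x)) = prod_{k>=1} 1 / (1 - x^k).
This is the generating function for the partition function p(n), so the coefficient of x^68 is p(68).
Computing p(68) by dynamic programming over parts 1, 2, ..., 68: p(68) = 3087735.

3087735


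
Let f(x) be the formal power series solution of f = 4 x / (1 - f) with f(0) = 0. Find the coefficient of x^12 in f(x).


Apply Lagrange inversion: f = 4 x * phi(f) with phi(t) = 1/(1 - t), so
[x^n] f = 4^n * (1/n) [t^(n-1)] phi(t)^n = 4^n * (1/n) [t^(n-1)] (1 - t)^(-n) = 4^n * (1/n) C(2n - 2, n - 1) = 4^n * C_{n-1}.
For n = 12: C_11 = C(22, 11) / 12 = 705432/12 = 58786.
With the 4^12 = 16777216 factor, the coefficient is 16777216 * 58786 = 986265419776.

986265419776


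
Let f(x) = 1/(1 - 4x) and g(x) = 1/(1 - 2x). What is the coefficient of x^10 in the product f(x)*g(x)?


The coefficient of x^n in f*g is the Cauchy product: sum_{k=0}^{n} a^k * b^(n-k).
With a=4, b=2, n=10:
sum_{k=0}^{10} 4^k * 2^(10-k)
= 2096128

2096128


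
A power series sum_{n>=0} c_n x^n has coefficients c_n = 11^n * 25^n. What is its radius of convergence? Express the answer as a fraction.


By the root test (Cauchy-Hadamard), the radius is R = 1 / limsup_n |c_n|^(1/n).
Here |c_n|^(1/n) = (11^n * 25^n)^(1/n) = 11 * 25 = 275 for all n.
So R = 1/275 = 1/275.

1/275


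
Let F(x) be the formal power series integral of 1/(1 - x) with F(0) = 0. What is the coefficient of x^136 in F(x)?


1/(1 - x) = sum_{k>=0} x^k. Integrating termwise and using F(0) = 0 gives
F(x) = sum_{k>=0} x^(k+1) / (k+1) = sum_{m>=1} x^m / m = -ln(1 - x).
So the coefficient of x^136 is 1/136 = 1/136.

1/136


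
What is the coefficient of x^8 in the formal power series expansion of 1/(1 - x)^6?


The negative binomial / multiset identity is
1/(1 - x)^r = sum_{k>=0} C(k + r - 1, r - 1) x^k.
Here r = 6 and k = 8, so the coefficient is
C(8 + 5, 5) = C(13, 5)
= 1287

1287


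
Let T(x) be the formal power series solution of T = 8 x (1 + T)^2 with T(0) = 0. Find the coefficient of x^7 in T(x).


Apply the Lagrange inversion formula: if T = 8 x * phi(T) with phi(t) = (1 + t)^2, then [x^n] T = 8^n * (1/n) [t^(n-1)] phi(t)^n = 8^n * (1/n) [t^(n-1)] (1 + t)^(2n) = 8^n * (1/n) C(2n, n-1).
Using the identity C(2n, n-1) = C(2n, n) * n / (n+1), the unscaled factor equals C(2n, n) / (n+1) = C_n, the n-th Catalan number.
For n = 7: C_7 = C(14, 7) / 8 = 3432/8 = 429.
With the 8^7 = 2097152 factor, the coefficient is 2097152 * 429 = 899678208.

899678208


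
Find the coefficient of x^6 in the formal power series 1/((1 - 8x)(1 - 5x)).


By partial fractions or Cauchy convolution:
The coefficient equals sum_{k=0}^{6} 8^k * 5^(6-k).
= 673009

673009


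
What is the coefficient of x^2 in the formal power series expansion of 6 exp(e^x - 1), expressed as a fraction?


exp(e^x - 1) is the exponential generating function for the Bell numbers Bell_k: exp(e^x - 1) = sum_{k>=0} Bell_k x^k / k!.
So the coefficient of x^2 in 6 exp(e^x - 1) is 6 Bell_2 / 2!.
Computing: Bell_2 = 2 and 2! = 2, giving
6 * 2/2 = 6.

6


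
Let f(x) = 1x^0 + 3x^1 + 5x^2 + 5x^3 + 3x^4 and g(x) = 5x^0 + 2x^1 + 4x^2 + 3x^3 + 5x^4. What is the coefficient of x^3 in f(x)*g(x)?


Cauchy product at x^3:
1*3 + 3*4 + 5*2 + 5*5
= 50

50


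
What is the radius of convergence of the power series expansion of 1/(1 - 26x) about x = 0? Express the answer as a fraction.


Expanding 1/(1 - 26x) = sum_{k>=0} 26^k x^k, the series converges when |26x| < 1, i.e., |x| < 1/26.
So the radius of convergence is 1/26 = 1/26.

1/26


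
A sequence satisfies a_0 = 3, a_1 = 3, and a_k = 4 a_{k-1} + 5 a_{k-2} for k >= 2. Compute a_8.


The characteristic equation is t^2 - 4 t - 5 = 0, with roots r_1 = 5 and r_2 = -1 (so c_1 = r_1 + r_2, c_2 = -r_1 r_2 as required).
One can use the closed form a_n = A r_1^n + B r_2^n, but direct iteration is more reliable:
a_0 = 3, a_1 = 3, a_2 = 27, a_3 = 123, a_4 = 627, a_5 = 3123, a_6 = 15627, a_7 = 78123, a_8 = 390627.
So a_8 = 390627.

390627


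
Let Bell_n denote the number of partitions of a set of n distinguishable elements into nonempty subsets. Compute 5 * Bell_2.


Bell_2 can be computed from the Bell triangle or from Dobinski's identity Bell_n = (1/e) * sum_{k>=0} k^n / k!.
Computing Bell_2 = 2.
Then 5 * 2 = 10.

10


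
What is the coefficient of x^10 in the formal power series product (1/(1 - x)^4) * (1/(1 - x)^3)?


Combine the factors: (1/(1 - x)^4) * (1/(1 - x)^3) = 1/(1 - x)^7.
Then use 1/(1 - x)^r = sum_{k>=0} C(k + r - 1, r - 1) x^k with r = 7 and k = 10:
C(16, 6) = 8008.

8008


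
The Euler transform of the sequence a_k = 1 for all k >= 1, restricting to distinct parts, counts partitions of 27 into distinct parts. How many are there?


Partitions of 27 into distinct parts can be computed via generating function.
Product (1+x)(1+x^2)(1+x^3)...
The coefficient of x^27 = 192

192


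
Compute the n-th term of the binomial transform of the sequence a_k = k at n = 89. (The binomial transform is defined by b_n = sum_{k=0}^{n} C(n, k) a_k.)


With a_k = k, b_n = sum_{k=0}^{n} C(n, k) k. Using k * C(n, k) = n * C(n-1, k-1) gives b_n = n * sum_{k>=1} C(n-1, k-1) = n * 2^(n-1).
For n = 89: 89 * 2^88 = 89 * 309485009821345068724781056 = 27544165874099711116505513984.

27544165874099711116505513984


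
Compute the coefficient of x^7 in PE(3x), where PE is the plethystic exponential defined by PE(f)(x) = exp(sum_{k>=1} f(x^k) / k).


With f(x) = 3x, the exponent is sum_{k>=1} 3 x^k / k = 3 * (-ln(1 - x)). Exponentiating:
PE(3x) = exp(-3 ln(1 - x)) = 1/(1 - x)^3.
By the negative binomial expansion, [x^n] 1/(1 - x)^3 = C(n + 2, 2).
For n = 7: C(9, 2) = 36.

36


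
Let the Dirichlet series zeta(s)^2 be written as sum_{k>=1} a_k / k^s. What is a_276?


The Dirichlet convolution of the constant function 1 with itself gives (1 * 1)(k) = sum_{d | k} 1 = d(k), the number of positive divisors of k.
Since zeta(s) = sum_{k>=1} 1/k^s, we have zeta(s)^2 = sum_{k>=1} d(k)/k^s, so a_k = d(k).
For k = 276: the divisors are 1, 2, 3, 4, 6, 12, 23, 46, 69, 92, 138, 276.
Count = 12.

12


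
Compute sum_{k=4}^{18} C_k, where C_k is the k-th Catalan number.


C_4 through C_18: 14, 42, 132, 429, 1430, 4862, 16796, 58786, 208012, 742900, 2674440, 9694845, 35357670, 129644790, 477638700
Sum = 14 + 42 + 132 + 429 + 1430 + 4862 + 16796 + 58786 + 208012 + 742900 + 2674440 + 9694845 + 35357670 + 129644790 + 477638700
= 656043848

656043848


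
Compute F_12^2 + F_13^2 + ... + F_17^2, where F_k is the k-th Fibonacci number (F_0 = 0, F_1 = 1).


There is a standard identity sum_{k=0}^{N} F_k^2 = F_N * F_{N+1} (proved inductively from the telescoping relation F_k^2 = F_k F_{k+1} - F_{k-1} F_k). Then
sum_{k=12}^{17} F_k^2 = F_17 F_18 - F_11 F_12.
Computing: F_17 = 1597, F_18 = 2584, F_11 = 89, F_12 = 144.
Sum = 1597 * 2584 - 89 * 144 = 4113832.

4113832


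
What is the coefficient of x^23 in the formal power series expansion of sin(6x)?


The Maclaurin series is sin(t) = sum_{k>=0} (-1)^k t^(2k+1) / (2k+1)!, so substituting t = 6x, only odd powers of x are nonzero, with coefficient of x^(2k+1) equal to (-1)^k 6^(2k+1) / (2k+1)!.
Write 23 = 2*11 + 1, giving the coefficient (-1)^11 * 6^23 / 23! = -789730223053602816/25852016738884976640000 = -76527504/2505147019375.

-76527504/2505147019375


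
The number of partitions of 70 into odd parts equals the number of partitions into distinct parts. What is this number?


Computing partitions of 70 into odd parts (1, 3, 5, ...):
Using the generating function prod_{k>=0} 1/(1-x^(2k+1)),
the count is 29927

29927


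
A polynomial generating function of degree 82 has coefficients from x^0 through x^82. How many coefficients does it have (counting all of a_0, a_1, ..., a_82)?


A polynomial of degree 82 takes the form a_0 + a_1 x + ... + a_82 x^82.
The number of coefficients is 82 + 1 = 83.

83


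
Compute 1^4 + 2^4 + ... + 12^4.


This power sum has a closed form given by Faulhaber's formula
sum_{k=1}^{m} k^p = (1 / (p + 1)) * sum_{j=0}^{p} C(p + 1, j) B_j m^(p + 1 - j),
but for small m direct computation is fastest:
1 + 16 + 81 + 256 + 625 + 1296 + 2401 + 4096 + 6561 + 10000 + 14641 + 20736 = 60710.

60710


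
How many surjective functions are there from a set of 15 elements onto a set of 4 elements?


By inclusion-exclusion on which target elements are missed, the number of surjections from an n-set onto a k-set is
surj(n, k) = sum_{j=0}^{k} (-1)^j C(k, j) (k - j)^n.
Equivalently surj(n, k) = k! * S(n, k), where S(n, k) is the Stirling number of the second kind.
For n = 15, k = 4:
S(15, 4) = 42355950, so
surj = 4! * 42355950 = 24 * 42355950 = 1016542800.

1016542800


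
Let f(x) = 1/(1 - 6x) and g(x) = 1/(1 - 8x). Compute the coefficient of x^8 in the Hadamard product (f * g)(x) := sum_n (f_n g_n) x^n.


f has coefficients f_k = 6^k and g has coefficients g_k = 8^k, so the Hadamard product has coefficient (f*g)_k = 6^k * 8^k = 48^k.
For k = 8: 48^8 = 28179280429056.

28179280429056


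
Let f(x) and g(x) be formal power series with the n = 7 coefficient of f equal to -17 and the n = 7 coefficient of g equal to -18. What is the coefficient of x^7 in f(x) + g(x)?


Addition of formal power series is termwise.
The coefficient of x^7 in f + g = -17 + -18
= -35

-35


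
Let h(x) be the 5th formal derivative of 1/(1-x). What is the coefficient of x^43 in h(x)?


Differentiating 5 times: d^5/dx^5 [1/(1-x)] = 5!/(1-x)^6.
The expansion 1/(1-x)^6 = sum_{k>=0} C(k+5, 5) x^k, so the coefficient of x^n in 5!/(1-x)^6 is 5! * C(n+5, 5).
For n = 43: 120 * C(48, 5) = 120 * 1712304 = 205476480

205476480


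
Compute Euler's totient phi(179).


phi(n) counts integers in [1, n] coprime to n. Using the multiplicative formula phi(n) = n * prod_{p | n} (1 - 1/p):
179 = 179, so
phi(179) = 179 * (1 - 1/179) = 178.

178


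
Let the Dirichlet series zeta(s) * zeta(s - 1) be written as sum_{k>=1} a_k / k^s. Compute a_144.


Convolution gives a_k = sum_{d | k} d * 1 = sum_{d | k} d = sigma(k), the sum of positive divisors of k.
For k = 144, the divisors are 1, 2, 3, 4, 6, 8, 9, 12, 16, 18, 24, 36, 48, 72, 144, so
sigma(144) = 1 + 2 + 3 + 4 + 6 + 8 + 9 + 12 + 16 + 18 + 24 + 36 + 48 + 72 + 144 = 403.

403


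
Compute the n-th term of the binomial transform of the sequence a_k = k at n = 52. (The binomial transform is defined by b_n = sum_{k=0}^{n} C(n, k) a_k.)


With a_k = k, b_n = sum_{k=0}^{n} C(n, k) k. Using k * C(n, k) = n * C(n-1, k-1) gives b_n = n * sum_{k>=1} C(n-1, k-1) = n * 2^(n-1).
For n = 52: 52 * 2^51 = 52 * 2251799813685248 = 117093590311632896.

117093590311632896


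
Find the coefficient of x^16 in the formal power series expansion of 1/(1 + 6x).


Write 1/(1 + c x) = 1/(1 - (-c) x) and apply the geometric-series identity
1/(1 - y) = sum_{k>=0} y^k to get 1/(1 + c x) = sum_{k>=0} (-c)^k x^k.
So the coefficient of x^k is (-c)^k = (-1)^k * c^k.
Here c = 6 and k = 16:
(-6)^16 = 1 * 2821109907456 = 2821109907456

2821109907456


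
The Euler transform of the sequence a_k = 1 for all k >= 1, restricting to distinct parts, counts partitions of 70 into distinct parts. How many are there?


Partitions of 70 into distinct parts can be computed via generating function.
Product (1+x)(1+x^2)(1+x^3)...
The coefficient of x^70 = 29927

29927


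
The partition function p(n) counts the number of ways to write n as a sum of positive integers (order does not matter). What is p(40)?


Using the generating function prod_{k>=1} 1/(1-x^k), we compute p(40).
By dynamic programming over parts 1 through 40:
p(40) = 37338

37338


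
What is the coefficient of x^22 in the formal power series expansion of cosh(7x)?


The Maclaurin series is cosh(t) = sum_{m>=0} t^(2m) / (2m)!, so substituting t = 7x, only even powers of x are nonzero, with coefficient of x^(2m) equal to 7^(2m) / (2m)!.
For x^22 the coefficient is 7^22/22! = 3909821048582988049/1124000727777607680000 = 11398895185373143/3276970051829760000.

11398895185373143/3276970051829760000


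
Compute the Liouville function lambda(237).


The Liouville function is lambda(k) = (-1)^Omega(k), where Omega(k) counts the prime factors of k with multiplicity.
Factoring: 237 = 3 * 79, so Omega(237) = 2.
lambda(237) = (-1)^2 = 1.

1


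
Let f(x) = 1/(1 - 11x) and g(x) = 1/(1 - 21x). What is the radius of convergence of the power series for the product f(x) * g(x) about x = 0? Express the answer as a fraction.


The radius of 1/(1 - 11x) is 1/11 (nearest singularity at x = 1/11), and the radius of 1/(1 - 21x) is 1/21.
The product f(x)*g(x) = 1/((1 - 11x)(1 - 21x)) has singularities at both 1/11 and 1/21, so its radius of convergence is the distance to the nearest one:
min(1/11, 1/21) = 1/21.

1/21


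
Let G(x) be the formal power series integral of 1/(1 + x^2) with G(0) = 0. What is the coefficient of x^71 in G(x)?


1/(1 + x^2) = sum_{j>=0} (-1)^j x^(2j). Integrating termwise with G(0) = 0:
G(x) = sum_{j>=0} (-1)^j x^(2j+1) / (2j+1) = arctan(x).
Only odd powers are nonzero. For x^71 write 71 = 2*35 + 1, giving
(-1)^35 / 71 = -1/71 = -1/71.

-1/71


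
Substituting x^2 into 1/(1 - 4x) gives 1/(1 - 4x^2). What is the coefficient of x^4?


The coefficient of x^(2m) in 1/(1 - 4x^2) is 4^m.
With n = 4 = 2*2, the coefficient is 4^2 = 16.

16


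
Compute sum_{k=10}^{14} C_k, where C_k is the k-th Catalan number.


C_10 through C_14: 16796, 58786, 208012, 742900, 2674440
Sum = 16796 + 58786 + 208012 + 742900 + 2674440
= 3700934

3700934


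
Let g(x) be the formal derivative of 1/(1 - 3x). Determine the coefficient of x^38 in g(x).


Differentiate termwise: d/dx sum_{k>=0} 3^k x^k = sum_{k>=1} k 3^k x^(k-1) = sum_{j>=0} (j+1) 3^(j+1) x^j.
Equivalently, d/dx [1/(1 - 3x)] = 3/(1 - 3x)^2.
For j = 38: 39 * 3^39 = 39 * 4052555153018976267 = 158049650967740074413.

158049650967740074413


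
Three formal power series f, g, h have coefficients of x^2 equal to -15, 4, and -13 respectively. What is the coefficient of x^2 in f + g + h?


Series addition is componentwise:
-15 + 4 + -13
= -24

-24


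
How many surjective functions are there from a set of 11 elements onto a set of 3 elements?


By inclusion-exclusion on which target elements are missed, the number of surjections from an n-set onto a k-set is
surj(n, k) = sum_{j=0}^{k} (-1)^j C(k, j) (k - j)^n.
Equivalently surj(n, k) = k! * S(n, k), where S(n, k) is the Stirling number of the second kind.
For n = 11, k = 3:
S(11, 3) = 28501, so
surj = 3! * 28501 = 6 * 28501 = 171006.

171006


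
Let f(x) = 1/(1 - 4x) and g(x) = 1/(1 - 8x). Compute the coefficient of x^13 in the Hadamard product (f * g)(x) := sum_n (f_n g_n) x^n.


f has coefficients f_k = 4^k and g has coefficients g_k = 8^k, so the Hadamard product has coefficient (f*g)_k = 4^k * 8^k = 32^k.
For k = 13: 32^13 = 36893488147419103232.

36893488147419103232


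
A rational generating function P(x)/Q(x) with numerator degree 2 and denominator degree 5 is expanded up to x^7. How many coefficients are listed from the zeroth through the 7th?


Expanding up to x^7 gives the coefficients for x^0, x^1, ..., x^7.
That is 7 + 1 = 8 coefficients in total.

8


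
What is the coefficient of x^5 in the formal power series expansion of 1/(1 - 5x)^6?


The general identity 1/(1 - c x)^r = sum_{k>=0} c^k C(k + r - 1, r - 1) x^k follows by substituting y = c x into 1/(1 - y)^r = sum_{k>=0} C(k + r - 1, r - 1) y^k.
For c = 5, r = 6, k = 5:
5^5 * C(10, 5) = 3125 * 252 = 787500.

787500


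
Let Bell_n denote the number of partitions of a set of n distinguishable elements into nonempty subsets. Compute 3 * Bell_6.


Bell_6 can be computed from the Bell triangle or from Dobinski's identity Bell_n = (1/e) * sum_{k>=0} k^n / k!.
Computing Bell_6 = 203.
Then 3 * 203 = 609.

609


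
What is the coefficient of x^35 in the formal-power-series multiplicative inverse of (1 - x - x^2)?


Let the inverse be f(x) = sum_{k>=0} a_k x^k. From f(x) * (1 - x - x^2) = 1 and matching coefficients:
 x^0: a_0 = 1.
 x^1: a_1 - a_0 = 0, so a_1 = 1.
 x^k (k >= 2): a_k - a_{k-1} - a_{k-2} = 0, i.e. a_k = a_{k-1} + a_{k-2}.
This is the Fibonacci-type recurrence shifted so that a_0 = a_1 = 1.
Iterating: a_0=1, a_1=1, a_2=2, a_3=3, a_4=5, a_5=8, a_6=13, a_7=21, a_8=34, a_9=55, ...
a_35 = 14930352.

14930352


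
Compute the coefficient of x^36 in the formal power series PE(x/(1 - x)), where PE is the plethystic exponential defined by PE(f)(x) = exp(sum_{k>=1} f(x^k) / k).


For f(x) = x/(1 - x) we have
sum_{k>=1} f(x^k) / k = sum_{k>=1} (1/k) * x^k / (1 - x^k) = sum_{k, m >= 1} x^(k m) / k,
which after exponentiating simplifies to
PE(x/(1 - x)) = prod_{k>=1} 1 / (1 - x^k).
This is the generating function for the partition function p(n), so the coefficient of x^36 is p(36).
Computing p(36) by dynamic programming over parts 1, 2, ..., 36: p(36) = 17977.

17977


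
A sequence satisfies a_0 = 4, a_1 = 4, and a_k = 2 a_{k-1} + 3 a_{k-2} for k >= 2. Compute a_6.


The characteristic equation is t^2 - 2 t - 3 = 0, with roots r_1 = 3 and r_2 = -1 (so c_1 = r_1 + r_2, c_2 = -r_1 r_2 as required).
One can use the closed form a_n = A r_1^n + B r_2^n, but direct iteration is more reliable:
a_0 = 4, a_1 = 4, a_2 = 20, a_3 = 52, a_4 = 164, a_5 = 484, a_6 = 1460.
So a_6 = 1460.

1460


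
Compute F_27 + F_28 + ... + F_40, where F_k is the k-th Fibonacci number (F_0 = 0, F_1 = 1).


Use the identity sum_{k=0}^{N} F_k = F_{N+2} - 1 (which follows from F_{k+2} - F_{k+1} = F_k). Then
sum_{k=27}^{40} F_k = (F_{42} - 1) - (F_{28} - 1) = F_{42} - F_{28}.
Computing: F_{42} = 267914296, F_{28} = 317811, so
Sum = 267914296 - 317811 = 267596485.

267596485


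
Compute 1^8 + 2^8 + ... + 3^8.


This power sum has a closed form given by Faulhaber's formula
sum_{k=1}^{m} k^p = (1 / (p + 1)) * sum_{j=0}^{p} C(p + 1, j) B_j m^(p + 1 - j),
but for small m direct computation is fastest:
1 + 256 + 6561 = 6818.

6818


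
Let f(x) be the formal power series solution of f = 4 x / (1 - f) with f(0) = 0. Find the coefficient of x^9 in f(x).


Apply Lagrange inversion: f = 4 x * phi(f) with phi(t) = 1/(1 - t), so
[x^n] f = 4^n * (1/n) [t^(n-1)] phi(t)^n = 4^n * (1/n) [t^(n-1)] (1 - t)^(-n) = 4^n * (1/n) C(2n - 2, n - 1) = 4^n * C_{n-1}.
For n = 9: C_8 = C(16, 8) / 9 = 12870/9 = 1430.
With the 4^9 = 262144 factor, the coefficient is 262144 * 1430 = 374865920.

374865920


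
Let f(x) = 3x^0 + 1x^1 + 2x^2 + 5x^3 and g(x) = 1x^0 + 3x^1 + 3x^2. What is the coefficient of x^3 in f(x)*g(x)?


Cauchy product at x^3:
1*3 + 2*3 + 5*1
= 14

14


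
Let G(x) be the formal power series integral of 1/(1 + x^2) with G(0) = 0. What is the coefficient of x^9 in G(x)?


1/(1 + x^2) = sum_{j>=0} (-1)^j x^(2j). Integrating termwise with G(0) = 0:
G(x) = sum_{j>=0} (-1)^j x^(2j+1) / (2j+1) = arctan(x).
Only odd powers are nonzero. For x^9 write 9 = 2*4 + 1, giving
(-1)^4 / 9 = 1/9 = 1/9.

1/9


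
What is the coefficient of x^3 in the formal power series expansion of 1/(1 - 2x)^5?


The general identity 1/(1 - c x)^r = sum_{k>=0} c^k C(k + r - 1, r - 1) x^k follows by substituting y = c x into 1/(1 - y)^r = sum_{k>=0} C(k + r - 1, r - 1) y^k.
For c = 2, r = 5, k = 3:
2^3 * C(7, 4) = 8 * 35 = 280.

280


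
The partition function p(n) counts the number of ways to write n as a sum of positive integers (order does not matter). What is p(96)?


Using the generating function prod_{k>=1} 1/(1-x^k), we compute p(96).
By dynamic programming over parts 1 through 96:
p(96) = 118114304

118114304


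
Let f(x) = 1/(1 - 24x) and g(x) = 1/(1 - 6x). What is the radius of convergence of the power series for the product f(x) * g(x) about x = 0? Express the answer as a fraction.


The radius of 1/(1 - 24x) is 1/24 (nearest singularity at x = 1/24), and the radius of 1/(1 - 6x) is 1/6.
The product f(x)*g(x) = 1/((1 - 24x)(1 - 6x)) has singularities at both 1/24 and 1/6, so its radius of convergence is the distance to the nearest one:
min(1/24, 1/6) = 1/24.

1/24


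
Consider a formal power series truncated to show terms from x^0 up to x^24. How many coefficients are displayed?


From x^0 to x^24 inclusive, the count is 24 - 0 + 1 = 25.

25


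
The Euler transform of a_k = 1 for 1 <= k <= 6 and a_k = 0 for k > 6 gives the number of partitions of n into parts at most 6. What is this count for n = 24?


Partitions of 24 into parts at most 6:
Using generating function (1-x)^(-1)(1-x^2)^(-1)...(1-x^6)^(-1),
the coefficient of x^24 = 532

532


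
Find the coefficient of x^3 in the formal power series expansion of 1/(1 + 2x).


Write 1/(1 + c x) = 1/(1 - (-c) x) and apply the geometric-series identity
1/(1 - y) = sum_{k>=0} y^k to get 1/(1 + c x) = sum_{k>=0} (-c)^k x^k.
So the coefficient of x^k is (-c)^k = (-1)^k * c^k.
Here c = 2 and k = 3:
(-2)^3 = -1 * 8 = -8

-8


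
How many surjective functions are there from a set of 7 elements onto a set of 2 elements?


By inclusion-exclusion on which target elements are missed, the number of surjections from an n-set onto a k-set is
surj(n, k) = sum_{j=0}^{k} (-1)^j C(k, j) (k - j)^n.
Equivalently surj(n, k) = k! * S(n, k), where S(n, k) is the Stirling number of the second kind.
For n = 7, k = 2:
S(7, 2) = 63, so
surj = 2! * 63 = 2 * 63 = 126.

126


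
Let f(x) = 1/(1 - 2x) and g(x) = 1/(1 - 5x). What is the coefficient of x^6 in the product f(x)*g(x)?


The coefficient of x^n in f*g is the Cauchy product: sum_{k=0}^{n} a^k * b^(n-k).
With a=2, b=5, n=6:
sum_{k=0}^{6} 2^k * 5^(6-k)
= 25999

25999


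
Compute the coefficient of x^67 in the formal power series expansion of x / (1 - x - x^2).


Let f(x) = sum_{k>=0} a_k x^k. Multiplying f(x) * (1 - x - x^2) = x and matching coefficients gives a_0 = 0, a_1 = 1, and a_k = a_{k-1} + a_{k-2} for k >= 2. These are the Fibonacci numbers F_k.
Iterating from F_0 = 0, F_1 = 1:
F_0=0, F_1=1, F_2=1, F_3=2, F_4=3, F_5=5, F_6=8, F_7=13, F_8=21, F_9=34, ...
F_67 = 44945570212853.

44945570212853


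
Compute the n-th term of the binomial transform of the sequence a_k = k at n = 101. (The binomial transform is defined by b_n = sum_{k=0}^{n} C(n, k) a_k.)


With a_k = k, b_n = sum_{k=0}^{n} C(n, k) k. Using k * C(n, k) = n * C(n-1, k-1) gives b_n = n * sum_{k>=1} C(n-1, k-1) = n * 2^(n-1).
For n = 101: 101 * 2^100 = 101 * 1267650600228229401496703205376 = 128032710623051169551167023742976.

128032710623051169551167023742976


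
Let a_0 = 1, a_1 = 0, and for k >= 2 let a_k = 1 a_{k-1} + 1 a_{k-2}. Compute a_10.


Iterating the recurrence forward:
a_0 = 1
a_1 = 0
a_2 = 1*0 + 1*1 = 1
a_3 = 1*1 + 1*0 = 1
a_4 = 1*1 + 1*1 = 2
a_5 = 1*2 + 1*1 = 3
a_6 = 1*3 + 1*2 = 5
a_7 = 1*5 + 1*3 = 8
a_8 = 1*8 + 1*5 = 13
a_9 = 1*13 + 1*8 = 21
a_10 = 1*21 + 1*13 = 34
So a_10 = 34.

34


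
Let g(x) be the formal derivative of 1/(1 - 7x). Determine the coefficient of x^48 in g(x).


Differentiate termwise: d/dx sum_{k>=0} 7^k x^k = sum_{k>=1} k 7^k x^(k-1) = sum_{j>=0} (j+1) 7^(j+1) x^j.
Equivalently, d/dx [1/(1 - 7x)] = 7/(1 - 7x)^2.
For j = 48: 49 * 7^49 = 49 * 256923577521058878088611477224235621321607 = 12589255298531885026341962383987545444758743.

12589255298531885026341962383987545444758743


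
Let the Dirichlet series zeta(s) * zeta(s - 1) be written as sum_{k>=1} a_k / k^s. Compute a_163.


Convolution gives a_k = sum_{d | k} d * 1 = sum_{d | k} d = sigma(k), the sum of positive divisors of k.
For k = 163, the divisors are 1, 163, so
sigma(163) = 1 + 163 = 164.

164


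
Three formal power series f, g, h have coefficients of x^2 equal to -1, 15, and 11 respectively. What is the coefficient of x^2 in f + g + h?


Series addition is componentwise:
-1 + 15 + 11
= 25

25


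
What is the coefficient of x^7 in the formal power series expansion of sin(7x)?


The Maclaurin series is sin(t) = sum_{k>=0} (-1)^k t^(2k+1) / (2k+1)!, so substituting t = 7x, only odd powers of x are nonzero, with coefficient of x^(2k+1) equal to (-1)^k 7^(2k+1) / (2k+1)!.
Write 7 = 2*3 + 1, giving the coefficient (-1)^3 * 7^7 / 7! = -823543/5040 = -117649/720.

-117649/720


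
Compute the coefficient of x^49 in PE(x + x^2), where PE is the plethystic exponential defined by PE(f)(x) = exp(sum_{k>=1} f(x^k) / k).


With f(x) = x + x^2, the exponent is sum_{k>=1} (x^k + x^(2k)) / k = -ln(1 - x) - ln(1 - x^2). Exponentiating:
PE(x + x^2) = 1 / ((1 - x)(1 - x^2)).
This is the generating function for partitions of n into parts of size 1 or 2. The number of 2's can be any j in 0..24, and the rest are 1's, so
[x^49] = floor(49/2) + 1 = 25.

25


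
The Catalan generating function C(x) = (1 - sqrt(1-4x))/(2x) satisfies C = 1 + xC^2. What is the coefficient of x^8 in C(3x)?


Substituting x -> 3x scales the n-th coefficient by 3^n, so [x^8] C(3x) = 3^8 * C_8.
C_8 = C(2*8, 8)/(9) = 12870/9 = 1430.
So 3^8 * 1430 = 6561 * 1430 = 9382230.

9382230


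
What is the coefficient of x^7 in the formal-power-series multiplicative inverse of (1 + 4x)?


The inverse is 1/(1 + 4x). Apply the geometric identity 1/(1 - y) = sum_{k>=0} y^k with y = -4x:
1/(1 + 4x) = sum_{k>=0} (-4)^k x^k.
So the coefficient of x^7 is (-4)^7 = -16384.

-16384


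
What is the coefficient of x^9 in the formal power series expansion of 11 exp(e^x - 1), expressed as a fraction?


exp(e^x - 1) is the exponential generating function for the Bell numbers Bell_k: exp(e^x - 1) = sum_{k>=0} Bell_k x^k / k!.
So the coefficient of x^9 in 11 exp(e^x - 1) is 11 Bell_9 / 9!.
Computing: Bell_9 = 21147 and 9! = 362880, giving
11 * 21147/362880 = 11077/17280.

11077/17280


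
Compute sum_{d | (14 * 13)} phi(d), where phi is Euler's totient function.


First, 14 * 13 = 182. One classical identity is sum_{d | n} phi(d) = n (each k in [1, n] has a unique gcd with n, and among the k's with gcd(k, n) = n/d there are phi(d) of them). So the sum equals 182. We also verify directly:
Divisors of 182: 1, 2, 7, 13, 14, 26, 91, 182.
phi values: 1, 1, 6, 12, 6, 12, 72, 72.
Sum = 182.

182


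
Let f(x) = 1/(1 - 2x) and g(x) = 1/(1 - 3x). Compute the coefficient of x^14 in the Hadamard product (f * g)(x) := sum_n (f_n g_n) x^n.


f has coefficients f_k = 2^k and g has coefficients g_k = 3^k, so the Hadamard product has coefficient (f*g)_k = 2^k * 3^k = 6^k.
For k = 14: 6^14 = 78364164096.

78364164096


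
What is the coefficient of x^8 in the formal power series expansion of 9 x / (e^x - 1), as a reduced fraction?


The exponential generating function for Bernoulli numbers is
x / (e^x - 1) = sum_{k>=0} B_k x^k / k!.
So the coefficient of x^8 in 9 x / (e^x - 1) is 9 B_8 / 8!.
Computing: B_8 = -1/30, 8! = 40320, giving
9 * -1/30 / 40320 = -1/134400.

-1/134400


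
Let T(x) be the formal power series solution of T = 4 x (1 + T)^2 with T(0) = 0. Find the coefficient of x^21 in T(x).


Apply the Lagrange inversion formula: if T = 4 x * phi(T) with phi(t) = (1 + t)^2, then [x^n] T = 4^n * (1/n) [t^(n-1)] phi(t)^n = 4^n * (1/n) [t^(n-1)] (1 + t)^(2n) = 4^n * (1/n) C(2n, n-1).
Using the identity C(2n, n-1) = C(2n, n) * n / (n+1), the unscaled factor equals C(2n, n) / (n+1) = C_n, the n-th Catalan number.
For n = 21: C_21 = C(42, 21) / 22 = 538257874440/22 = 24466267020.
With the 4^21 = 4398046511104 factor, the coefficient is 4398046511104 * 24466267020 = 107603780307049858990080.

107603780307049858990080


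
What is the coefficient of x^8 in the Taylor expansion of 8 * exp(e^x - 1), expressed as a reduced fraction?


exp(e^x - 1) = sum_{k>=0} Bell_k x^k / k!, where Bell_k is the k-th Bell number.
So the coefficient of x^8 is 8 * Bell_8 / 8!.
Computing: Bell_8 = 4140 and 8! = 40320, giving
8 * 4140/40320 = 23/28.

23/28


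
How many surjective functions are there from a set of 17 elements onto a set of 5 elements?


By inclusion-exclusion on which target elements are missed, the number of surjections from an n-set onto a k-set is
surj(n, k) = sum_{j=0}^{k} (-1)^j C(k, j) (k - j)^n.
Equivalently surj(n, k) = k! * S(n, k), where S(n, k) is the Stirling number of the second kind.
For n = 17, k = 5:
S(17, 5) = 5652751651, so
surj = 5! * 5652751651 = 120 * 5652751651 = 678330198120.

678330198120


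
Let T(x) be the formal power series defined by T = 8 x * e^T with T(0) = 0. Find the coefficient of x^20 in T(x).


Apply the Lagrange inversion formula: if T = 8 x * phi(T) with phi(t) = e^t, then
[x^n] T = 8^n * (1/n) [t^(n-1)] phi(t)^n = 8^n * (1/n) [t^(n-1)] e^(n t) = 8^n * (1/n) * n^(n-1) / (n-1)! = 8^n * n^(n-1) / n!.
When c = 1 this is the Cayley count of rooted labeled trees on n vertices, divided by n!.
For n = 20: 8^20 * 20^19 / 20! = 1152921504606846976 * 5242880000000000000000000/2432902008176640000 = 36893488147419103232000000000000000/14849255421.

36893488147419103232000000000000000/14849255421


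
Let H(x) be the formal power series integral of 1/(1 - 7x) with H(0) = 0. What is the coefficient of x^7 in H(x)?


1/(1 - 7x) = sum_{k>=0} 7^k x^k. Integrating termwise with H(0) = 0:
H(x) = sum_{k>=0} 7^k x^(k+1) / (k+1) = sum_{m>=1} 7^(m-1) x^m / m.
For m = 7: 7^6/7 = 117649/7 = 16807.

16807
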